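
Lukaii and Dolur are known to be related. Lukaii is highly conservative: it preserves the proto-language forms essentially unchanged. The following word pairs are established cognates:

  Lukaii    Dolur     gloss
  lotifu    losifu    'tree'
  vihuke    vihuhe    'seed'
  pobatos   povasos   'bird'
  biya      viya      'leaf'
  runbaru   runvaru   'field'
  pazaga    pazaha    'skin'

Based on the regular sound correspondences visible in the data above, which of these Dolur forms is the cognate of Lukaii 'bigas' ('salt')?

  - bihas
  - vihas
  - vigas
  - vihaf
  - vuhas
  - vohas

vihas

biya ~ viya — Lukaii b corresponds to Dolur v word-initially before a front vowel.
pazaga ~ pazaha — Lukaii g corresponds to Dolur h between vowels (before a back vowel).
Applying these to Lukaii 'bigas':
  bigas → vigas   (b→v word-initially before a front vowel)
  vigas → vihas   (g→h between vowels (before a back vowel))
So the Dolur cognate is 'vihas'.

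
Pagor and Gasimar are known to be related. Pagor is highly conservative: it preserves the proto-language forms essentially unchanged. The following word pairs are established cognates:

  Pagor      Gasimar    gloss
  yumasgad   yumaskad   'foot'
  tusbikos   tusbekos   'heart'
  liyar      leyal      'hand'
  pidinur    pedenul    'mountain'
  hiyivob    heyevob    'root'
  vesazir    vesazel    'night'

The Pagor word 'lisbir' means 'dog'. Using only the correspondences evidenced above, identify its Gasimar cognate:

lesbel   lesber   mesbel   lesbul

lesbel

tusbikos ~ tusbekos, liyar ~ leyal — Pagor i corresponds to Gasimar e after a consonant, before a consonant other than r, m, n, p, b, f, v.
vesazir ~ vesazel — Pagor i corresponds to Gasimar e after a consonant, before r.
liyar ~ leyal, pidinur ~ pedenul — Pagor r corresponds to Gasimar l word-finally.
Applying these to Pagor 'lisbir':
  lisbir → lesbir   (i→e after a consonant, before a consonant other than r, m, n, p, b, f, v)
  lesbir → lesber   (i→e after a consonant, before r)
  lesber → lesbel   (r→l word-finally)
So the Gasimar cognate is 'lesbel'.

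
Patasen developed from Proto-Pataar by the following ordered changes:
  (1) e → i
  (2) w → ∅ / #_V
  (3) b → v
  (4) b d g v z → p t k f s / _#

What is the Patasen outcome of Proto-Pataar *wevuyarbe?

Patasen: *wevuyarbe
  wevuyarbe → wivuyarbi   [vowel merger]
  wivuyarbi → ivuyarbi   [glide loss]
  ivuyarbi → ivuyarvi   [unconditioned shift]
  ivuyarvi (rule 4 does not apply)
  giving Patasen ivuyarvi.

ivuyarvi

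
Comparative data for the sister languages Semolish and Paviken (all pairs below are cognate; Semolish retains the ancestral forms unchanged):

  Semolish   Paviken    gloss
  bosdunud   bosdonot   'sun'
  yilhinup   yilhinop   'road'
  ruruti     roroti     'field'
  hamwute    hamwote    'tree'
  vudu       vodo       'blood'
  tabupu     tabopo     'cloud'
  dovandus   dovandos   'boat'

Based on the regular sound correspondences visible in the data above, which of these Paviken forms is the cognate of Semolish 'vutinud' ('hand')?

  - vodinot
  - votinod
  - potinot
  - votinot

votinot

bosdunud ~ bosdonot, ruruti ~ roroti — Semolish u corresponds to Paviken o after a consonant, before a consonant other than r, m, n, p, b, f, v.
bosdunud ~ bosdonot — Semolish d corresponds to Paviken t word-finally.
Applying these to Semolish 'vutinud':
  vutinud → votinud   (u→o after a consonant, before a consonant other than r, m, n, p, b, f, v)
  votinud → votinod   (u→o after a consonant, before a consonant other than r, m, n, p, b, f, v)
  votinod → votinot   (d→t word-finally)
So the Paviken cognate is 'votinot'.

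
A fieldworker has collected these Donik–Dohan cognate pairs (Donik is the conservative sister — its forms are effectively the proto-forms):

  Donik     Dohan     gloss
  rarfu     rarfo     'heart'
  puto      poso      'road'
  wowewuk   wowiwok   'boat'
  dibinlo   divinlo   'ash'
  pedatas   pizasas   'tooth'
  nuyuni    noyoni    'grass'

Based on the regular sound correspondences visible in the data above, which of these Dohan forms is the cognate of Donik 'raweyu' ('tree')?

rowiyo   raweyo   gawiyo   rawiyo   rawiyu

rawiyo

wowewuk ~ wowiwok, pedatas ~ pizasas — Donik e corresponds to Dohan i after a consonant, before a consonant other than r, m, n, p, b, f, v.
rarfu ~ rarfo — Donik u corresponds to Dohan o word-finally.
Applying these to Donik 'raweyu':
  raweyu → rawiyu   (e→i after a consonant, before a consonant other than r, m, n, p, b, f, v)
  rawiyu → rawiyo   (u→o word-finally)
So the Dohan cognate is 'rawiyo'.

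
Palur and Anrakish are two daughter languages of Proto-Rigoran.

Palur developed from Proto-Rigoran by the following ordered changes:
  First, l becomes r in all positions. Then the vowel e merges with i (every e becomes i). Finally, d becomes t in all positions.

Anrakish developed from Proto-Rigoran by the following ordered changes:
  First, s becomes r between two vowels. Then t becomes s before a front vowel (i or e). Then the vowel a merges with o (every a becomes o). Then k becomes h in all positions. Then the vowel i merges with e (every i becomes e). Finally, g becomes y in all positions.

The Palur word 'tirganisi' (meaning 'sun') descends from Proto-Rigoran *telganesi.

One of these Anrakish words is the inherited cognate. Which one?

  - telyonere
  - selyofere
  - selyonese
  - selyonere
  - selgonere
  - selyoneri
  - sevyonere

selyonere

Anrakish: *telganesi
  telganesi → telganeri   [rhotacism]
  telganeri → selganeri   [palatalisation]
  selganeri → selgoneri   [vowel merger]
  selgoneri (rule 4 does not apply)
  selgoneri → selgonere   [vowel merger]
  selgonere → selyonere   [unconditioned shift]
  giving Anrakish selyonere.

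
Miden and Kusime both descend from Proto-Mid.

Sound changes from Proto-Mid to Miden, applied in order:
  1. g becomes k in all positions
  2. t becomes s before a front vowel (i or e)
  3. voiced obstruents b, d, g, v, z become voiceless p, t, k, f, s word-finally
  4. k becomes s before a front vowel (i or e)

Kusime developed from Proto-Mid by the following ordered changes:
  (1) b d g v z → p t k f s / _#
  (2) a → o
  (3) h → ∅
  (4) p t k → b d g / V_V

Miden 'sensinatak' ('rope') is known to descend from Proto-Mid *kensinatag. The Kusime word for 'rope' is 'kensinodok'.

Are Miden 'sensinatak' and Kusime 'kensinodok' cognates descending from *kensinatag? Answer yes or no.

Derive the expected Kusime reflex of *kensinatag:
Kusime: *kensinatag
  kensinatag → kensinatak   [final devoicing]
  kensinatak → kensinotok   [vowel merger]
  kensinotok (rule 3 does not apply)
  kensinotok → kensinodok   [intervocalic voicing]
  giving Kusime kensinodok.
Kusime 'kensinodok' matches the regular reflex exactly, so the pair is cognate.

yes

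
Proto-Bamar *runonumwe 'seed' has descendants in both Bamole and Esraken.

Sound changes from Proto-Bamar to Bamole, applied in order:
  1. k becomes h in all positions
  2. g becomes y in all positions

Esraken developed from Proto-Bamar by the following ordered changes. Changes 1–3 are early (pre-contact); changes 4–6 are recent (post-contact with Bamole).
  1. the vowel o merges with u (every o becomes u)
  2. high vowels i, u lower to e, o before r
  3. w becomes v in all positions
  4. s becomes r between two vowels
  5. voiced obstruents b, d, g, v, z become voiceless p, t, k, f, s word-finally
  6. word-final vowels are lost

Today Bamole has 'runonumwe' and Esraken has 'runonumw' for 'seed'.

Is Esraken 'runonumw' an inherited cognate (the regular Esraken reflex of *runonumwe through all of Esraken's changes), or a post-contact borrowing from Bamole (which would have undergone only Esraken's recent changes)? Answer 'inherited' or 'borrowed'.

If inherited, *runonumwe would pass through all of Esraken's changes:
Esraken: start from *runonumwe.
  rule 1 (vowel merger): runonumwe → rununumwe
  rule 2: no change — rununumwe
  rule 3 (unconditioned shift): rununumwe → rununumve
  rule 4: no change — rununumve
  rule 5: no change — rununumve
  rule 6 (apocope): rununumve → rununumv
  ⇒ Esraken rununumv
If borrowed from Bamole 'runonumwe' after the early changes, it would undergo only the recent ones:
  rule 4 (rhotacism): no change (runonumwe)
  rule 5 (final devoicing): no change (runonumwe)
  rule 6 (apocope): runonumwe → runonumw
  ⇒ as a loan: runonumw
Esraken 'runonumw' matches the loan outcome 'runonumw', not the inherited 'rununumv' — it skipped the early Esraken changes, so it was borrowed from Bamole.

borrowed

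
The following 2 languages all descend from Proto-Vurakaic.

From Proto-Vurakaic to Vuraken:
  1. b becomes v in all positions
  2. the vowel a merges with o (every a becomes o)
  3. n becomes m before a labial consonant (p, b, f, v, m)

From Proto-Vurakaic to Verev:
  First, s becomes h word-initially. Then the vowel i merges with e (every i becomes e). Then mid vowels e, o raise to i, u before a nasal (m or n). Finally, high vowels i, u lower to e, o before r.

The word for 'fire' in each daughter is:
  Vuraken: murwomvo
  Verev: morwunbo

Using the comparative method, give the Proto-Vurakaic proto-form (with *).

*murwonbo

Position 6: Vuraken has m, Verev has n. Verev preserves n here (none of its changes turn any other segment into n), so the proto-segment is *n.
Position 7: Vuraken has v, Verev has b. Verev preserves b here (none of its changes turn any other segment into b), so the proto-segment is *b.
Verify the candidate proto-form against each daughter:
Vuraken: start from *murwonbo.
  rule 1 (unconditioned shift): murwonbo → murwonvo
  rule 2: no change — murwonvo
  rule 3 (nasal place assimilation): murwonvo → murwomvo
  ⇒ Vuraken murwomvo
Verev: start from *murwonbo.
  rule 1: no change — murwonbo
  rule 2: no change — murwonbo
  rule 3 (pre-nasal raising): murwonbo → murwunbo
  rule 4 (pre-rhotic lowering): murwunbo → morwunbo
  ⇒ Verev morwunbo
No other proto-form is consistent with every reflex, so the reconstruction is *murwonbo.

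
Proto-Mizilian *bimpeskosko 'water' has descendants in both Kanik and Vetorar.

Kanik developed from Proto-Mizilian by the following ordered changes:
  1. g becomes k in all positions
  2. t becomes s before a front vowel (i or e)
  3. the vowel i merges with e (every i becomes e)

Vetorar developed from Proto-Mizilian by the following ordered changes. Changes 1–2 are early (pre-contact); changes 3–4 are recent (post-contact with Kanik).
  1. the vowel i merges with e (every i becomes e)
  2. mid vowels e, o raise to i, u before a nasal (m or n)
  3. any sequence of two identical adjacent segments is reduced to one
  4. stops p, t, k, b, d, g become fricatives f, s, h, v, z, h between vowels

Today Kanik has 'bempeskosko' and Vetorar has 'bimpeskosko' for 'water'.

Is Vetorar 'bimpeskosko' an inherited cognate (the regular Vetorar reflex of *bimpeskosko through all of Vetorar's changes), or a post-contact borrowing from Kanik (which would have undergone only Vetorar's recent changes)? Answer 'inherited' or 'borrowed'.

If inherited, *bimpeskosko would pass through all of Vetorar's changes:
Vetorar: *bimpeskosko
  bimpeskosko → bempeskosko   [vowel merger]
  bempeskosko → bimpeskosko   [pre-nasal raising]
  bimpeskosko (rule 3 does not apply)
  bimpeskosko (rule 4 does not apply)
  giving Vetorar bimpeskosko.
If borrowed from Kanik 'bempeskosko' after the early changes, it would undergo only the recent ones:
  rule 3 (degemination): no change (bempeskosko)
  rule 4 (intervocalic lenition): no change (bempeskosko)
  ⇒ as a loan: bempeskosko
Vetorar 'bimpeskosko' matches the inherited outcome exactly, so it is an inherited cognate, not a loan.

inherited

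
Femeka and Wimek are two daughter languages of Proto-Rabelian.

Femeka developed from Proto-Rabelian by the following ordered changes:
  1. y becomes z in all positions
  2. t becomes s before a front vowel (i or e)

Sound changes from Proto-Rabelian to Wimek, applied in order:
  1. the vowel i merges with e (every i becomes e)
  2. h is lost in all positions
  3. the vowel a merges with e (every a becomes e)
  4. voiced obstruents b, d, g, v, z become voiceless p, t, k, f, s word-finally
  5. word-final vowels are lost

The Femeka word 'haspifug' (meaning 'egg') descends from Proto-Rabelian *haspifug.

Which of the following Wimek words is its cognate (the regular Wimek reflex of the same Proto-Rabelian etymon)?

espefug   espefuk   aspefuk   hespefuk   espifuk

Wimek: *haspifug
  haspifug → haspefug   [vowel merger]
  haspefug → aspefug   [h-loss]
  aspefug → espefug   [vowel merger]
  espefug → espefuk   [final devoicing]
  espefuk (rule 5 does not apply)
  giving Wimek espefuk.
The other candidates each miss or misapply at least one Wimek change.

espefuk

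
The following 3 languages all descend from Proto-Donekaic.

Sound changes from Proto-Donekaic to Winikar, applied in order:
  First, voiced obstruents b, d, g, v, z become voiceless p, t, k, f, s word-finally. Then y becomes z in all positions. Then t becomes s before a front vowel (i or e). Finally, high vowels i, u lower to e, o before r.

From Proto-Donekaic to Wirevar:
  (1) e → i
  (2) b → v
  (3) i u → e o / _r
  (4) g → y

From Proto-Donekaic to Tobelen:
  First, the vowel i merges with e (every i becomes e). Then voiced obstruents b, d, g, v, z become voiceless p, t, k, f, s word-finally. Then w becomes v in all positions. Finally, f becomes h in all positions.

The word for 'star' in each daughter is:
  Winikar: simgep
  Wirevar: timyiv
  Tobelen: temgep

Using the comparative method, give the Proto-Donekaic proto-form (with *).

*timgeb

Position 4: Winikar has g, Wirevar has y, Tobelen has g. Winikar preserves g here (none of its changes turn any other segment into g), so the proto-segment is *g.
Position 1: Winikar has s, Wirevar has t, Tobelen has t. Wirevar preserves t here (none of its changes turn any other segment into t), so the proto-segment is *t.
Position 2: Winikar has i, Wirevar has i, Tobelen has e. Winikar preserves i here (none of its changes turn any other segment into i), so the proto-segment is *i.
Verify the candidate proto-form against each daughter:
Winikar: start from *timgeb.
  rule 1 (final devoicing): timgeb → timgep
  rule 2: no change — timgep
  rule 3 (palatalisation): timgep → simgep
  rule 4: no change — simgep
  ⇒ Winikar simgep
Wirevar: start from *timgeb.
  rule 1 (vowel merger): timgeb → timgib
  rule 2 (unconditioned shift): timgib → timgiv
  rule 3: no change — timgiv
  rule 4 (unconditioned shift): timgiv → timyiv
  ⇒ Wirevar timyiv
Tobelen: start from *timgeb.
  rule 1 (vowel merger): timgeb → temgeb
  rule 2 (final devoicing): temgeb → temgep
  rule 3: no change — temgep
  rule 4: no change — temgep
  ⇒ Tobelen temgep
No other proto-form is consistent with every reflex, so the reconstruction is *timgeb.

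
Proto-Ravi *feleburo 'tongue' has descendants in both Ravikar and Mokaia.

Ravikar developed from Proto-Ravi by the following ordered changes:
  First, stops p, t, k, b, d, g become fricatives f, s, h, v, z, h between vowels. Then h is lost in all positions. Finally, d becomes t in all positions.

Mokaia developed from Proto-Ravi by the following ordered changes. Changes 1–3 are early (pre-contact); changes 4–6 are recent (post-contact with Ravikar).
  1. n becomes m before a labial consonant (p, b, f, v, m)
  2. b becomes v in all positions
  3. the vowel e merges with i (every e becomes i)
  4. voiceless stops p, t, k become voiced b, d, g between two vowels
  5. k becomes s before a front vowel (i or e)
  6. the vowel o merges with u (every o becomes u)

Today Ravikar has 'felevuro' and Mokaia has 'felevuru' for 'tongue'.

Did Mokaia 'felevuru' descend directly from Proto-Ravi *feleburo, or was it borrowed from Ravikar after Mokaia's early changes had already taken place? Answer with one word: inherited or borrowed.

borrowed

If inherited, *feleburo would pass through all of Mokaia's changes:
Mokaia: *feleburo > felevuro > filivuro > filivuru  (by unconditioned shift, vowel merger, vowel merger)
If borrowed from Ravikar 'felevuro' after the early changes, it would undergo only the recent ones:
  rule 4 (intervocalic voicing): no change (felevuro)
  rule 5 (palatalisation): no change (felevuro)
  rule 6 (vowel merger): felevuro → felevuru
  ⇒ as a loan: felevuru
Mokaia 'felevuru' matches the loan outcome 'felevuru', not the inherited 'filivuru' — it skipped the early Mokaia changes, so it was borrowed from Ravikar.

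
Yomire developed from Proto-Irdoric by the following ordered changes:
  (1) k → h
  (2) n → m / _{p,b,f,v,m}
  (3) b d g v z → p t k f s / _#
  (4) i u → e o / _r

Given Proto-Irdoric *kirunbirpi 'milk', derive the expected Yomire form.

herumberpi

Yomire: *kirunbirpi > hirunbirpi > hirumbirpi > herumberpi  (by unconditioned shift, nasal place assimilation, pre-rhotic lowering)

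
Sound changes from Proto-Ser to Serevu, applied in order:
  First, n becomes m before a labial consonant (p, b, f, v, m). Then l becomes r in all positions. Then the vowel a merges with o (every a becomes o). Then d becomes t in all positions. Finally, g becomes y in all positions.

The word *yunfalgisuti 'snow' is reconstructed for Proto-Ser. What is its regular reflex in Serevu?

Serevu: *yunfalgisuti > yumfalgisuti > yumfargisuti > yumforgisuti > yumforyisuti  (by nasal place assimilation, unconditioned shift, vowel merger, unconditioned shift)

yumforyisuti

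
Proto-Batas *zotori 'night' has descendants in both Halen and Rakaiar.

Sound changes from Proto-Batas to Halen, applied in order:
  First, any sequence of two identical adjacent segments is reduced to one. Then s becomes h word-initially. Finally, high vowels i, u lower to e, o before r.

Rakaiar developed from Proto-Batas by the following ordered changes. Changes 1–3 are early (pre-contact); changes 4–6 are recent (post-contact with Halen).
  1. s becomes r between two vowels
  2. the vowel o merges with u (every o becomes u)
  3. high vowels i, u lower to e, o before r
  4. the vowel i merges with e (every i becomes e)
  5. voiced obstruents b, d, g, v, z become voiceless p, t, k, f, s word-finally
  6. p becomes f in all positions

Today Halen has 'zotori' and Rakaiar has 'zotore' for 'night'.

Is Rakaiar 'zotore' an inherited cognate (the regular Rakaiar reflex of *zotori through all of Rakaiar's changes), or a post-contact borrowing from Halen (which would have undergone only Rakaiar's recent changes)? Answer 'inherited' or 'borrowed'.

borrowed

If inherited, *zotori would pass through all of Rakaiar's changes:
Rakaiar: *zotori > zuturi > zutori > zutore  (by vowel merger, pre-rhotic lowering, vowel merger)
If borrowed from Halen 'zotori' after the early changes, it would undergo only the recent ones:
  rule 4 (vowel merger): zotori → zotore
  rule 5 (final devoicing): no change (zotore)
  rule 6 (unconditioned shift): no change (zotore)
  ⇒ as a loan: zotore
Rakaiar 'zotore' matches the loan outcome 'zotore', not the inherited 'zutore' — it skipped the early Rakaiar changes, so it was borrowed from Halen.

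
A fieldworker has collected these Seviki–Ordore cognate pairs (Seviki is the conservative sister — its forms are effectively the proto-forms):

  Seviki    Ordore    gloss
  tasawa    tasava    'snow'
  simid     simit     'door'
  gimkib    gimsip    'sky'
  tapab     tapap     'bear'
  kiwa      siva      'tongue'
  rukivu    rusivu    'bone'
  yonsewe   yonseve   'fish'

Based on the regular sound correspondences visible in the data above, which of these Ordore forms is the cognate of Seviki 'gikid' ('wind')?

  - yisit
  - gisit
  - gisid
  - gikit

rukivu ~ rusivu — Seviki k corresponds to Ordore s between vowels (before a front vowel).
simid ~ simit — Seviki d corresponds to Ordore t word-finally.
Applying these to Seviki 'gikid':
  gikid → gisid   (k→s between vowels (before a front vowel))
  gisid → gisit   (d→t word-finally)
So the Ordore cognate is 'gisit'.

gisit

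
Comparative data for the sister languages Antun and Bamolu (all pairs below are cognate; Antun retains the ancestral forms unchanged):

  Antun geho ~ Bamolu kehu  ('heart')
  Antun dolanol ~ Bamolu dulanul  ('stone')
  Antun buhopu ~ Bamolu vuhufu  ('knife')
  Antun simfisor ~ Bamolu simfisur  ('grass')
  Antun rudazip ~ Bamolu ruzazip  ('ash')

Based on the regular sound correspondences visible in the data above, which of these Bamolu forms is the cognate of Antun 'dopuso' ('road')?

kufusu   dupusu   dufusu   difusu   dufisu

buhopu ~ vuhufu — Antun o corresponds to Bamolu u after a consonant, before a labial obstruent.
buhopu ~ vuhufu — Antun p corresponds to Bamolu f between vowels (before a back vowel).
geho ~ kehu — Antun o corresponds to Bamolu u word-finally.
Applying these to Antun 'dopuso':
  dopuso → dupuso   (o→u after a consonant, before a labial obstruent)
  dupuso → dufuso   (p→f between vowels (before a back vowel))
  dufuso → dufusu   (o→u word-finally)
So the Bamolu cognate is 'dufusu'.

dufusu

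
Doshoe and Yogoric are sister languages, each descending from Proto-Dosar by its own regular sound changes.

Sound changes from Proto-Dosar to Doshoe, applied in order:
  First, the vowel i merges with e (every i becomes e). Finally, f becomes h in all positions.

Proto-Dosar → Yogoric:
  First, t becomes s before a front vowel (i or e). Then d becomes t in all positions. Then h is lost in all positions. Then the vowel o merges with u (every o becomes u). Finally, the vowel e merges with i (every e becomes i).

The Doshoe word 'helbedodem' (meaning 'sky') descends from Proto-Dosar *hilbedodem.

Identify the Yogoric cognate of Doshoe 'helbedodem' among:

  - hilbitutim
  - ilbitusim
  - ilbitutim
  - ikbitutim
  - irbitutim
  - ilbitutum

Yogoric: *hilbedodem
  hilbedodem (rule 1 does not apply)
  hilbedodem → hilbetotem   [unconditioned shift]
  hilbetotem → ilbetotem   [h-loss]
  ilbetotem → ilbetutem   [vowel merger]
  ilbetutem → ilbitutim   [vowel merger]
  giving Yogoric ilbitutim.
Among the options, 'ilbitutim' alone shows every Yogoric change applied in order.

ilbitutim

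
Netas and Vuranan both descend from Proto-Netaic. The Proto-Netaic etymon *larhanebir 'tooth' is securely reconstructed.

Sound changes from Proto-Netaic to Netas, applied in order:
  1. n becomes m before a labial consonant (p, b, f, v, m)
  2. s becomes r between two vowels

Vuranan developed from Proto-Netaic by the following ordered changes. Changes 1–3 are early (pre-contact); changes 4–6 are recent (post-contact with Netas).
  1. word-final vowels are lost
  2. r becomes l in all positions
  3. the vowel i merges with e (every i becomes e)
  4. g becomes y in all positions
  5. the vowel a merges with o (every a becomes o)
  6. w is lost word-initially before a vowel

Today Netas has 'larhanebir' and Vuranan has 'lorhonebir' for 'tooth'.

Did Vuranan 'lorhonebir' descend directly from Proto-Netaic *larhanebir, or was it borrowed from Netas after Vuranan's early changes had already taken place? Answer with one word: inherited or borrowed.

borrowed

If inherited, *larhanebir would pass through all of Vuranan's changes:
Vuranan: *larhanebir
  larhanebir (rule 1 does not apply)
  larhanebir → lalhanebil   [unconditioned shift]
  lalhanebil → lalhanebel   [vowel merger]
  lalhanebel (rule 4 does not apply)
  lalhanebel → lolhonebel   [vowel merger]
  lolhonebel (rule 6 does not apply)
  giving Vuranan lolhonebel.
If borrowed from Netas 'larhanebir' after the early changes, it would undergo only the recent ones:
  rule 4 (unconditioned shift): no change (larhanebir)
  rule 5 (vowel merger): larhanebir → lorhonebir
  rule 6 (glide loss): no change (lorhonebir)
  ⇒ as a loan: lorhonebir
Vuranan 'lorhonebir' matches the loan outcome 'lorhonebir', not the inherited 'lolhonebel' — it skipped the early Vuranan changes, so it was borrowed from Netas.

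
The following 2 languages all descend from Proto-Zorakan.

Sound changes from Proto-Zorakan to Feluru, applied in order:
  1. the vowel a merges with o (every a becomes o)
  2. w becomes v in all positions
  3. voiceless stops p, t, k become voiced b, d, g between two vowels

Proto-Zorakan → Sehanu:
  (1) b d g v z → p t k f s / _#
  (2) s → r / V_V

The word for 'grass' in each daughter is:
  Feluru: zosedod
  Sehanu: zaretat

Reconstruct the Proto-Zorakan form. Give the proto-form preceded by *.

Position 7: Feluru has d, Sehanu has t. Taking the neighbouring segments as reconstructed: Feluru d can only go back to *d; Sehanu t could go back to *t or *d — the one source consistent with every daughter is *d.
Position 2: Feluru has o, Sehanu has a. Sehanu preserves a here (none of its changes turn any other segment into a), so the proto-segment is *a.
Position 5: Feluru has d, Sehanu has t. Taking the neighbouring segments as reconstructed: Feluru d could go back to *t or *d; Sehanu t can only go back to *t — the one source consistent with every daughter is *t.
This points to *zasetad. Verify forward in each daughter:
Feluru: start from *zasetad.
  rule 1 (vowel merger): zasetad → zosetod
  rule 2: no change — zosetod
  rule 3 (intervocalic voicing): zosetod → zosedod
  ⇒ Feluru zosedod
Sehanu: start from *zasetad.
  rule 1 (final devoicing): zasetad → zasetat
  rule 2 (rhotacism): zasetat → zaretat
  ⇒ Sehanu zaretat
No other proto-form is consistent with every reflex, so the reconstruction is *zasetad.

*zasetad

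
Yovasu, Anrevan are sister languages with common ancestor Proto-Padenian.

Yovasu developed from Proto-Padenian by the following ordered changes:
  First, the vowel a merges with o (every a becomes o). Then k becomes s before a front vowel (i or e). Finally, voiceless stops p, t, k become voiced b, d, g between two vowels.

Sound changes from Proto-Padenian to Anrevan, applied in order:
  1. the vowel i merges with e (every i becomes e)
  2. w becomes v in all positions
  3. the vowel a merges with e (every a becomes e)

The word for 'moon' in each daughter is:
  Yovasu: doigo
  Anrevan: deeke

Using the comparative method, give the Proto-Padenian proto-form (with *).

Position 4: Yovasu has g, Anrevan has k. Anrevan preserves k here (none of its changes turn any other segment into k), so the proto-segment is *k.
Position 5: Yovasu has o, Anrevan has e. Taking the neighbouring segments as reconstructed: Yovasu o could go back to *a or *o; Anrevan e could go back to *a or *e or *i — the one source consistent with every daughter is *a.
Position 2: Yovasu has o, Anrevan has e. Taking the neighbouring segments as reconstructed: Yovasu o could go back to *a or *o; Anrevan e could go back to *a or *e or *i — the one source consistent with every daughter is *a.
Verify the candidate proto-form against each daughter:
Yovasu: *daika > doiko > doigo  (by vowel merger, intervocalic voicing)
Anrevan: *daika > daeka > deeke  (by vowel merger, vowel merger)
No other proto-form is consistent with every reflex, so the reconstruction is *daika.

*daika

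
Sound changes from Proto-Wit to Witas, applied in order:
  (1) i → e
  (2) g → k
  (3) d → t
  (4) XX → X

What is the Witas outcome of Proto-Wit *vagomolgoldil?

vakomolkoltel

Witas: start from *vagomolgoldil.
  rule 1 (vowel merger): vagomolgoldil → vagomolgoldel
  rule 2 (unconditioned shift): vagomolgoldel → vakomolkoldel
  rule 3 (unconditioned shift): vakomolkoldel → vakomolkoltel
  rule 4: no change — vakomolkoltel
  ⇒ Witas vakomolkoltel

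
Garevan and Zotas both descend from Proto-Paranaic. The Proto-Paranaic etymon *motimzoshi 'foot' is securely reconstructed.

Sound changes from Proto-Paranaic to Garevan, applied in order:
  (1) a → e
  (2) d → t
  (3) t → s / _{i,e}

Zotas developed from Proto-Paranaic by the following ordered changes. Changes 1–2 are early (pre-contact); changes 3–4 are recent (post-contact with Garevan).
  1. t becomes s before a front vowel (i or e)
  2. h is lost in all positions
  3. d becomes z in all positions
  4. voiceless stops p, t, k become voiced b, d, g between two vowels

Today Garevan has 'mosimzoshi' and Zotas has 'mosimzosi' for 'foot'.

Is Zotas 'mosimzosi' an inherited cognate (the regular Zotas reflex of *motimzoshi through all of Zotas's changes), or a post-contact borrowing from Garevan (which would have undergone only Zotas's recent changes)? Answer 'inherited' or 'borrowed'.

If inherited, *motimzoshi would pass through all of Zotas's changes:
Zotas: start from *motimzoshi.
  rule 1 (palatalisation): motimzoshi → mosimzoshi
  rule 2 (h-loss): mosimzoshi → mosimzosi
  rule 3: no change — mosimzosi
  rule 4: no change — mosimzosi
  ⇒ Zotas mosimzosi
If borrowed from Garevan 'mosimzoshi' after the early changes, it would undergo only the recent ones:
  rule 3 (unconditioned shift): no change (mosimzoshi)
  rule 4 (intervocalic voicing): no change (mosimzoshi)
  ⇒ as a loan: mosimzoshi
Zotas 'mosimzosi' matches the inherited outcome exactly, so it is an inherited cognate, not a loan.

inherited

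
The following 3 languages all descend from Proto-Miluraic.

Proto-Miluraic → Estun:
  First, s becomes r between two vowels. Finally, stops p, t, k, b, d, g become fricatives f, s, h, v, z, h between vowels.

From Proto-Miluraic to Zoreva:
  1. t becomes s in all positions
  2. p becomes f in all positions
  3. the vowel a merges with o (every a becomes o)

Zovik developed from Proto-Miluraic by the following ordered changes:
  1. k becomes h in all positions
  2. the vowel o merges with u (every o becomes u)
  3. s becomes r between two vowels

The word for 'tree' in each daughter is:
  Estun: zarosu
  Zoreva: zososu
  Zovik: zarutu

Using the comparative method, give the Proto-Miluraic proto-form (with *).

Position 5: Estun has s, Zoreva has s, Zovik has t. Zovik preserves t here (none of its changes turn any other segment into t), so the proto-segment is *t.
Position 4: Estun has o, Zoreva has o, Zovik has u. Estun preserves o here (none of its changes turn any other segment into o), so the proto-segment is *o.
Position 3: Estun has r, Zoreva has s, Zovik has r. Taking the neighbouring segments as reconstructed: Estun r could go back to *s or *r; Zoreva s could go back to *t or *s; Zovik r could go back to *s or *r — the one source consistent with every daughter is *s.
This points to *zasotu. Verify forward in each daughter:
Estun: *zasotu
  zasotu → zarotu   [rhotacism]
  zarotu → zarosu   [intervocalic lenition]
  giving Estun zarosu.
Zoreva: start from *zasotu.
  rule 1 (unconditioned shift): zasotu → zasosu
  rule 2: no change — zasosu
  rule 3 (vowel merger): zasosu → zososu
  ⇒ Zoreva zososu
Zovik: start from *zasotu.
  rule 1: no change — zasotu
  rule 2 (vowel merger): zasotu → zasutu
  rule 3 (rhotacism): zasutu → zarutu
  ⇒ Zovik zarutu
*zasotu is the unique common source.

*zasotu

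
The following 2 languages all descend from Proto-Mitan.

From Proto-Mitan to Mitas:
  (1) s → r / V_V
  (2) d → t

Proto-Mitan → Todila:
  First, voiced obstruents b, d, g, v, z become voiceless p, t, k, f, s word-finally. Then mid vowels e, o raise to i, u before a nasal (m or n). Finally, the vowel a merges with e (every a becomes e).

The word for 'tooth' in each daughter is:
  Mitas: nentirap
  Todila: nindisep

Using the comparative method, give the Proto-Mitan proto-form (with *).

Position 6: Mitas has r, Todila has s. Taking the neighbouring segments as reconstructed: Mitas r could go back to *s or *r; Todila s can only go back to *s — the one source consistent with every daughter is *s.
Position 4: Mitas has t, Todila has d. Todila preserves d here (none of its changes turn any other segment into d), so the proto-segment is *d.
Verify the candidate proto-form against each daughter:
Mitas: start from *nendisap.
  rule 1 (rhotacism): nendisap → nendirap
  rule 2 (unconditioned shift): nendirap → nentirap
  ⇒ Mitas nentirap
Todila: start from *nendisap.
  rule 1: no change — nendisap
  rule 2 (pre-nasal raising): nendisap → nindisap
  rule 3 (vowel merger): nindisap → nindisep
  ⇒ Todila nindisep
*nendisap is the unique common source.

*nendisap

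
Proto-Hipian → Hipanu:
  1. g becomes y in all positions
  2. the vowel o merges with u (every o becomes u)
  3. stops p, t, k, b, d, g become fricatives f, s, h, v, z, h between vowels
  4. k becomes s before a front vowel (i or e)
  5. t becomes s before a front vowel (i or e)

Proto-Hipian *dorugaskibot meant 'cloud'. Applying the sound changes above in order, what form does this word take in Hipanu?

duruyassivut

Hipanu: *dorugaskibot
  dorugaskibot → doruyaskibot   [unconditioned shift]
  doruyaskibot → duruyaskibut   [vowel merger]
  duruyaskibut → duruyaskivut   [intervocalic lenition]
  duruyaskivut → duruyassivut   [palatalisation]
  duruyassivut (rule 5 does not apply)
  giving Hipanu duruyassivut.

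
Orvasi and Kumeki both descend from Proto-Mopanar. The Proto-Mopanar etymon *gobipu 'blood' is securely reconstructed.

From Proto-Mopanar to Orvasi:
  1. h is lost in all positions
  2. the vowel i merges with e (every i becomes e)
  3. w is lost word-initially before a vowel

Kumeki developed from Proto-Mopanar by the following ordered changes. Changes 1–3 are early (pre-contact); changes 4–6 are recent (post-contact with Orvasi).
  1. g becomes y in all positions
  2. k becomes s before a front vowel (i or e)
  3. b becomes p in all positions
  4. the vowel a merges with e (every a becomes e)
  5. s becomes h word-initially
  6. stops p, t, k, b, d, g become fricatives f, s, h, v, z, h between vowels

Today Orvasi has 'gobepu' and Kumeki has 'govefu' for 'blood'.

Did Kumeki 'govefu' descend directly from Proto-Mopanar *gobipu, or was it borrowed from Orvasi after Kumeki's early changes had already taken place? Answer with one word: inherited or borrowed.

borrowed

If inherited, *gobipu would pass through all of Kumeki's changes:
Kumeki: *gobipu > yobipu > yopipu > yofifu  (by unconditioned shift, unconditioned shift, intervocalic lenition)
If borrowed from Orvasi 'gobepu' after the early changes, it would undergo only the recent ones:
  rule 4 (vowel merger): no change (gobepu)
  rule 5 (debuccalisation): no change (gobepu)
  rule 6 (intervocalic lenition): gobepu → govefu
  ⇒ as a loan: govefu
Kumeki 'govefu' matches the loan outcome 'govefu', not the inherited 'yofifu' — it skipped the early Kumeki changes, so it was borrowed from Orvasi.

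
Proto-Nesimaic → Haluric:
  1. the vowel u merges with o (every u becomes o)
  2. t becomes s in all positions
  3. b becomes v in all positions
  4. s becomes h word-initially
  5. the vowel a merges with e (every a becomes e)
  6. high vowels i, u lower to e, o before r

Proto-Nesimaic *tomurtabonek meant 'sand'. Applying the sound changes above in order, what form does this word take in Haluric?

homorsevonek

Haluric: *tomurtabonek > tomortabonek > somorsabonek > somorsavonek > homorsavonek > homorsevonek  (by vowel merger, unconditioned shift, unconditioned shift, debuccalisation, vowel merger)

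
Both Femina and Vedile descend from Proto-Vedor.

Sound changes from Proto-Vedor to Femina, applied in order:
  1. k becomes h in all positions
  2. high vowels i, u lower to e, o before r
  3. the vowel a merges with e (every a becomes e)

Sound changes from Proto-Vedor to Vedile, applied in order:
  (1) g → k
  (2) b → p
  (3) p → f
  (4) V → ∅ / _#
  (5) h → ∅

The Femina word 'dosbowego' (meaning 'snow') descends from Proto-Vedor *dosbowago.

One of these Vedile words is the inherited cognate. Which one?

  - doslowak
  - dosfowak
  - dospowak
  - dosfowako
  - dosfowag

dosfowak

Vedile: *dosbowago > dosbowako > dospowako > dosfowako > dosfowak  (by unconditioned shift, unconditioned shift, unconditioned shift, apocope)
Among the options, 'dosfowak' alone shows every Vedile change applied in order.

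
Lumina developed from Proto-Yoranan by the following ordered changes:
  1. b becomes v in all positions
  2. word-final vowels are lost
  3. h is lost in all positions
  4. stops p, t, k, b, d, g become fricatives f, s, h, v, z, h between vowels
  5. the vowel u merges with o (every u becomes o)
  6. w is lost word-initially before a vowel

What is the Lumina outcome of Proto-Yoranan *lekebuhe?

lehevo

Lumina: start from *lekebuhe.
  rule 1 (unconditioned shift): lekebuhe → lekevuhe
  rule 2 (apocope): lekevuhe → lekevuh
  rule 3 (h-loss): lekevuh → lekevu
  rule 4 (intervocalic lenition): lekevu → lehevu
  rule 5 (vowel merger): lehevu → lehevo
  rule 6: no change — lehevo
  ⇒ Lumina lehevo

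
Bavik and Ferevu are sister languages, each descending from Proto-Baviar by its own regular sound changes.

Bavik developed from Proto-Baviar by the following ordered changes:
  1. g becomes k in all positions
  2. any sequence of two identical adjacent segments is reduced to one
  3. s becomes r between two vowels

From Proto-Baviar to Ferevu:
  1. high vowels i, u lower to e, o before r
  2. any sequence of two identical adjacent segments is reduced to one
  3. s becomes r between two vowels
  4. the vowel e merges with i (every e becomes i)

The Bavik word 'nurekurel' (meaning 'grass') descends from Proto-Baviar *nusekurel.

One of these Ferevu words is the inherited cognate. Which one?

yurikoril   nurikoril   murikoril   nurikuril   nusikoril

Ferevu: *nusekurel > nusekorel > nurekorel > nurikoril  (by pre-rhotic lowering, rhotacism, vowel merger)

nurikoril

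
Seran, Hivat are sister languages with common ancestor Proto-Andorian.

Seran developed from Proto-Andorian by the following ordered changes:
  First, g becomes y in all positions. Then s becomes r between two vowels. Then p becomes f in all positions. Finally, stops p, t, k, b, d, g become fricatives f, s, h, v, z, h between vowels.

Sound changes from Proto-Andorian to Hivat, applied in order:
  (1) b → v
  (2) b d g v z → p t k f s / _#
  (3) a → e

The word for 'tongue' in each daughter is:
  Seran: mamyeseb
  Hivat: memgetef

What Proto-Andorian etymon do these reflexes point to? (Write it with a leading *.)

*mamgeteb

Position 8: Seran has b, Hivat has f. Seran preserves b here (none of its changes turn any other segment into b), so the proto-segment is *b.
Position 2: Seran has a, Hivat has e. Seran preserves a here (none of its changes turn any other segment into a), so the proto-segment is *a.
This points to *mamgeteb. Verify forward in each daughter:
Seran: *mamgeteb > mamyeteb > mamyeseb  (by unconditioned shift, intervocalic lenition)
Hivat: start from *mamgeteb.
  rule 1 (unconditioned shift): mamgeteb → mamgetev
  rule 2 (final devoicing): mamgetev → mamgetef
  rule 3 (vowel merger): mamgetef → memgetef
  ⇒ Hivat memgetef
No other proto-form is consistent with every reflex, so the reconstruction is *mamgeteb.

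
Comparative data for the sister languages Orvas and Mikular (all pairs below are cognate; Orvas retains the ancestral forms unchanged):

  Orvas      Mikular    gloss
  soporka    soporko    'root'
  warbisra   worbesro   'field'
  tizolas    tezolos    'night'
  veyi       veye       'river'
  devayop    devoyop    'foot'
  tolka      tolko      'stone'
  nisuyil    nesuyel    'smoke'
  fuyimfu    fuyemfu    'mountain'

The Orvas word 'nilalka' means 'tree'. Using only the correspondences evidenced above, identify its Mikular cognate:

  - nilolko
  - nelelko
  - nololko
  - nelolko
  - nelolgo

warbisra ~ worbesro, tizolas ~ tezolos — Orvas i corresponds to Mikular e after a consonant, before a consonant other than r, m, n, p, b, f, v.
tizolas ~ tezolos, devayop ~ devoyop — Orvas a corresponds to Mikular o after a consonant, before a consonant other than r, m, n, p, b, f, v.
soporka ~ soporko, warbisra ~ worbesro — Orvas a corresponds to Mikular o word-finally.
Applying these to Orvas 'nilalka':
  nilalka → nelalka   (i→e after a consonant, before a consonant other than r, m, n, p, b, f, v)
  nelalka → nelolka   (a→o after a consonant, before a consonant other than r, m, n, p, b, f, v)
  nelolka → nelolko   (a→o word-finally)
So the Mikular cognate is 'nelolko'.

nelolko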